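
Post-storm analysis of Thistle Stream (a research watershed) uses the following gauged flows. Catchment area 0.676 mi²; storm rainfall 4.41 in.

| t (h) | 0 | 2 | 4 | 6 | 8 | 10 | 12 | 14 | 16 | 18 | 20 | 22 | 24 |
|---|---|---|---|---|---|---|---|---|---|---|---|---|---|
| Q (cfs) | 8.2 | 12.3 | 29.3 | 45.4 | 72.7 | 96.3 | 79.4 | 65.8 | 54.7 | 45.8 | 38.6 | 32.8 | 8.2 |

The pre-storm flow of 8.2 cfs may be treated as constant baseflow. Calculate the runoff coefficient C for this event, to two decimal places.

C ≈ 0.50

ΣQ_DR = 482.9 cfs; V = ΣQ_DR·Δt = 3.477 × 10^6 ft³.
Runoff depth d = V / A = 2.214 in.
C = d / P = 2.214 / 4.41 = 0.50.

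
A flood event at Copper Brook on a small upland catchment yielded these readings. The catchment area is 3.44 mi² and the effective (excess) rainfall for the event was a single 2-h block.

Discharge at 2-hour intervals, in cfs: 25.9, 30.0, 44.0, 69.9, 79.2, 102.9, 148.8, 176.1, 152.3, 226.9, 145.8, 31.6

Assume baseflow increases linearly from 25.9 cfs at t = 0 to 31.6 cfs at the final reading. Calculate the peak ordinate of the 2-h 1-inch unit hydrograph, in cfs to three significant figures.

Direct runoff: 0.00, 3.58, 17.06, 42.45, 51.23, 74.41, 119.79, 146.57, 122.25, 196.34, 114.72, 0.00 cfs; ΣQ_DR = 888.4 cfs, peak = 196.34 cfs.
Runoff depth d = ΣQ_DR·Δt / A = 888.4 × 7200 / (3.44 mi²) = 0.8004 in.
The 1-inch UH is the DRH scaled by (1 in)/d, so U_p = 196.34 × 1/0.8004 = 245 cfs.

U_p ≈ 245 cfs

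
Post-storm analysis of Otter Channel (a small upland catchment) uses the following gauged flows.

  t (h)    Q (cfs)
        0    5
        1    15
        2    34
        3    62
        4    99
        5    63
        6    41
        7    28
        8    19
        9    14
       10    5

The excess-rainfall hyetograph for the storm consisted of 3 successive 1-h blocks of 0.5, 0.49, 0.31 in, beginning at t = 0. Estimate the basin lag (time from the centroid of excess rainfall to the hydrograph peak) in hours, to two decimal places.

t_L ≈ 2.65 h

Centroid of excess rainfall: t_c = Σ P_i·t̄_i / ΣP_i = 1.3538 h (block centres at 0.5, 1.5, 2.5 h).
Hydrograph peak occurs at t = 4 h, so basin lag t_L = 4 − 1.3538 = 2.65 h.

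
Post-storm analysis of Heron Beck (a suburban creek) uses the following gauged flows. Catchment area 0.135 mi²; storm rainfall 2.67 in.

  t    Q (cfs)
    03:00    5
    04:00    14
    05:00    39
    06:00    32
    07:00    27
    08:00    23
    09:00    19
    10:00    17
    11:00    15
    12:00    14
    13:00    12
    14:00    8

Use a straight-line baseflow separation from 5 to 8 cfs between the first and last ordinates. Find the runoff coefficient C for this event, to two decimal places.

ΣQ_DR = 147.0 cfs; V = ΣQ_DR·Δt = 5.292 × 10^5 ft³.
Runoff depth d = V / A = 1.687 in.
C = d / P = 1.687 / 2.67 = 0.63.

C ≈ 0.63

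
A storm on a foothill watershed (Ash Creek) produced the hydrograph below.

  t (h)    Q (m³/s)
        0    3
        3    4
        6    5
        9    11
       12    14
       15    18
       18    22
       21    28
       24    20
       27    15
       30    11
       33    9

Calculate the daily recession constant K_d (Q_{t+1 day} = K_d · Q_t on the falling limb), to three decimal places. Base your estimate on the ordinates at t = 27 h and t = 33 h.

Between t = 27 h and t = 33 h the flow falls from 15 to 9 m³/s over 2×3 h = 6 h.
Per-interval ratio K = (9/15)^(1/2) = 0.7746; K_d = K^(24/3) = 0.130.

K_d ≈ 0.130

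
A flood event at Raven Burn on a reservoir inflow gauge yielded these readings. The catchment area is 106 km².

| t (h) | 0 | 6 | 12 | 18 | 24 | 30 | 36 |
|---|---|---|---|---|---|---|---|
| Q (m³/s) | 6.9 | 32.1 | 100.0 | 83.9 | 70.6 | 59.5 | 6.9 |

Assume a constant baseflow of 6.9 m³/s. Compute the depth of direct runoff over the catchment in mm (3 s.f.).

Direct runoff: 0.0, 25.2, 93.1, 77.0, 63.7, 52.6, 0.0 m³/s; ΣQ_DR = 311.6 m³/s.
V = ΣQ_DR · Δt = 311.6 × 21600 s = 6.731 × 10^6 m³.
Over A = 106 km², depth = V / A = 63.5 mm.

d ≈ 63.5 mm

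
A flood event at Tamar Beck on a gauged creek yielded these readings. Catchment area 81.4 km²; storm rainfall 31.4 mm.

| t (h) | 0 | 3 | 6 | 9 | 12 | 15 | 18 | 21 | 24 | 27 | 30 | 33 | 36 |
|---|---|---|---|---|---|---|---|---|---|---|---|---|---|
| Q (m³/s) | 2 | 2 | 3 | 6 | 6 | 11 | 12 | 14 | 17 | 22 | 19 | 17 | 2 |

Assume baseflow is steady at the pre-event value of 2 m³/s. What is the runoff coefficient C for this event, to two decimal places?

ΣQ_DR = 107.0 m³/s; V = ΣQ_DR·Δt = 1.156 × 10^6 m³.
Runoff depth d = V / A = 14.20 mm.
C = d / P = 14.20 / 31.4 = 0.45.

C ≈ 0.45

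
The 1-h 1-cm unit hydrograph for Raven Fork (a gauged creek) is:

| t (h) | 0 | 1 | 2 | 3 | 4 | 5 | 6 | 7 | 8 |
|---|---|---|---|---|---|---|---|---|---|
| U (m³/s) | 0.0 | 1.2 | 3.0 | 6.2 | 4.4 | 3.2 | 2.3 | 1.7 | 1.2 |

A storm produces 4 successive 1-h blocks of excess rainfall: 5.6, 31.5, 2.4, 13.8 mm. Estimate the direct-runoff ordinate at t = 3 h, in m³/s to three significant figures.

Q ≈ 13.2 m³/s

By discrete convolution, Q_j = Σ (P_i / 10 mm) · U_{j−i}.
At t = 3 h (j=3): Q = (5.6/10)·6.2 + (31.5/10)·3.0 + (2.4/10)·1.2 + (13.8/10)·0.0 = 13.2 m³/s.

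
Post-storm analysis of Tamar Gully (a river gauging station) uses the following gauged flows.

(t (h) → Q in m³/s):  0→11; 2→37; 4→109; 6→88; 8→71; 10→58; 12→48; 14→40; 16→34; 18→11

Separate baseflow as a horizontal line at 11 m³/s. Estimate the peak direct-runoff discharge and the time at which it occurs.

Q_p = 98.0 m³/s at t = 4 h

Subtracting baseflow gives direct-runoff ordinates: 0.0, 26.0, 98.0, 77.0, 60.0, 47.0, 37.0, 29.0, 23.0, 0.0 m³/s.
The maximum is 98.0 m³/s, occurring at the reading for t = 4 h.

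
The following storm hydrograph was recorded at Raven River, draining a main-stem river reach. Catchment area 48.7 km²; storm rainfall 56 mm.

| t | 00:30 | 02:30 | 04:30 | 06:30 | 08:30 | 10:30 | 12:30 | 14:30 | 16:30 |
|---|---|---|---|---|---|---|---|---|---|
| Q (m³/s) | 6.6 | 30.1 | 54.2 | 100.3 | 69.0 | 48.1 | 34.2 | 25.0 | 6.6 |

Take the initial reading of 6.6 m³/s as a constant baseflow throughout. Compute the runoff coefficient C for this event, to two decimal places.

ΣQ_DR = 314.7 m³/s; V = ΣQ_DR·Δt = 2.266 × 10^6 m³.
Runoff depth d = V / A = 46.53 mm.
C = d / P = 46.53 / 56 = 0.83.

C ≈ 0.83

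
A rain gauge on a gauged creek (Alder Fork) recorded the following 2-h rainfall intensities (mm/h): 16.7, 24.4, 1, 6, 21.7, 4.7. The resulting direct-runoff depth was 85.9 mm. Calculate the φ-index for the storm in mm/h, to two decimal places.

Only the 3 blocks with intensity above φ contribute runoff: 16.7, 24.4, 21.7 mm/h.
Σ(I−φ)·Δt = d  ⇒  (16.7+24.4+21.7 − 3φ)·2 = 85.9
φ = (62.80 − 85.9/2) / 3 = 6.62 mm/h.

φ ≈ 6.62 mm/h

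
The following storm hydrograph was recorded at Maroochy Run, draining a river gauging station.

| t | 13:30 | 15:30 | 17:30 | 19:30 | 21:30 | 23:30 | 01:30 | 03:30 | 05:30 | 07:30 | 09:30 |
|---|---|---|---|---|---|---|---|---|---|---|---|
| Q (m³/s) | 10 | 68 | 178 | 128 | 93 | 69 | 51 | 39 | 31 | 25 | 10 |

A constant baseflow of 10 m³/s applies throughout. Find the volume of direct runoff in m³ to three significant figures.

V ≈ 4.26 × 10^6 m³

Direct-runoff ordinates (Q − Q_b): 0.0, 58.0, 168.0, 118.0, 83.0, 59.0, 41.0, 29.0, 21.0, 15.0, 0.0 m³/s.
ΣQ_DR = 592.0 m³/s.
With Δt = 2 h = 7200 s, V = ΣQ_DR · Δt = 592.0 × 7200 = 4.26 × 10^6 m³.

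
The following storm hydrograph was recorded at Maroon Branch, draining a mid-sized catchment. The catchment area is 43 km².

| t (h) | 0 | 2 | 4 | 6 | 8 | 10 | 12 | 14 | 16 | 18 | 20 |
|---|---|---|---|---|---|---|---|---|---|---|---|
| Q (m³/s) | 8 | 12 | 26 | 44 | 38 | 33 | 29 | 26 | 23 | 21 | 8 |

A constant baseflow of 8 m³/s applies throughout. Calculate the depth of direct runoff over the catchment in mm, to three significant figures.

d ≈ 30.1 mm

Direct runoff: 0.0, 4.0, 18.0, 36.0, 30.0, 25.0, 21.0, 18.0, 15.0, 13.0, 0.0 m³/s; ΣQ_DR = 180.0 m³/s.
V = ΣQ_DR · Δt = 180.0 × 7200 s = 1.296 × 10^6 m³.
Over A = 43 km², depth = V / A = 30.1 mm.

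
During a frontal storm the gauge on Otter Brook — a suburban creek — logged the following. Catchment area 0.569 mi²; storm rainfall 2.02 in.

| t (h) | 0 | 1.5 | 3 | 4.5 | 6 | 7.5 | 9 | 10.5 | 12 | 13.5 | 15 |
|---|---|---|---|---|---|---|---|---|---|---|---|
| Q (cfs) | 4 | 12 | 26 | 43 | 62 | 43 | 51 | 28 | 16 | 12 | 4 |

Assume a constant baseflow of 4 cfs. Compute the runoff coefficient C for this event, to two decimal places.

C ≈ 0.52

ΣQ_DR = 257.0 cfs; V = ΣQ_DR·Δt = 1.388 × 10^6 ft³.
Runoff depth d = V / A = 1.050 in.
C = d / P = 1.050 / 2.02 = 0.52.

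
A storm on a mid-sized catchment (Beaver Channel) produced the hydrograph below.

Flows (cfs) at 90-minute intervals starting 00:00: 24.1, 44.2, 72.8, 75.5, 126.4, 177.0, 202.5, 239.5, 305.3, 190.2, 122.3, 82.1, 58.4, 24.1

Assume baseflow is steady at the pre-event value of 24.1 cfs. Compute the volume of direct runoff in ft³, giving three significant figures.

Direct-runoff ordinates (Q − Q_b): 0.0, 20.1, 48.7, 51.4, 102.3, 152.9, 178.4, 215.4, 281.2, 166.1, 98.2, 58.0, 34.3, 0.0 cfs.
ΣQ_DR = 1407 cfs.
With Δt = 1.5 h = 5400 s, V = ΣQ_DR · Δt = 1407 × 5400 = 7.60 × 10^6 ft³.

V ≈ 7.60 × 10^6 ft³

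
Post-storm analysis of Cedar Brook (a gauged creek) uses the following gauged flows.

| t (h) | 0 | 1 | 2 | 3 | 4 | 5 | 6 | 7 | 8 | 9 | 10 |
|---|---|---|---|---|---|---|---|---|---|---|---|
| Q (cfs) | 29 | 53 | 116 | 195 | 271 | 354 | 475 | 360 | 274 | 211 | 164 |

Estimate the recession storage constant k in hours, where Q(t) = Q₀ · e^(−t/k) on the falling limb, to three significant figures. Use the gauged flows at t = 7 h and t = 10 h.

k ≈ 3.82 h

On the falling limb, Q drops from 360 to 164 cfs between t = 7 h and t = 10 h (Δt = 3 h).
k = −Δt / ln(Q₂/Q₁) = −3 / ln(164/360) = 3.82 h.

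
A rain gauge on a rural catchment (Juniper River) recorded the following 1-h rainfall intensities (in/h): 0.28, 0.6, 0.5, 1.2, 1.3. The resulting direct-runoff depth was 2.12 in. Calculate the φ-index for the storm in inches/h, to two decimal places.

φ ≈ 0.37 in/h

Only the 4 blocks with intensity above φ contribute runoff: 0.6, 0.5, 1.2, 1.3 in/h.
Σ(I−φ)·Δt = d  ⇒  (0.6+0.5+1.2+1.3 − 4φ)·1 = 2.12
φ = (3.600 − 2.12/1) / 4 = 0.37 in/h.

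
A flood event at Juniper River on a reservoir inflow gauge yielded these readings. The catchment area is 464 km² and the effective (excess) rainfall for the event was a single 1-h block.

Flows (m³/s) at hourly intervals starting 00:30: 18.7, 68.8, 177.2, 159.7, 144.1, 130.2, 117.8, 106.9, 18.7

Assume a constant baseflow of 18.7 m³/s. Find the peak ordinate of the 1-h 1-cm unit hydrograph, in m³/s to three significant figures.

Direct runoff: 0.0, 50.1, 158.5, 141.0, 125.4, 111.5, 99.1, 88.2, 0.0 m³/s; ΣQ_DR = 773.8 m³/s, peak = 158.5 m³/s.
Runoff depth d = ΣQ_DR·Δt / A = 773.8 × 3600 / (464 km²) = 6.004 mm.
The 1-cm UH is the DRH scaled by (10 mm)/d, so U_p = 158.5 × 10/6.004 = 264 m³/s.

U_p ≈ 264 m³/s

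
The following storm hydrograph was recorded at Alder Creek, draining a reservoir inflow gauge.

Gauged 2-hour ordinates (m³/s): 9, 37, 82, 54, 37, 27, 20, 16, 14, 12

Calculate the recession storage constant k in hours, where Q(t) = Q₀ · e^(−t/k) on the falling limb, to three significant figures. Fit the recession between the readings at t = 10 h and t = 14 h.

On the falling limb, Q drops from 27 to 16 m³/s between t = 10 h and t = 14 h (Δt = 4 h).
k = −Δt / ln(Q₂/Q₁) = −4 / ln(16/27) = 7.64 h.

k ≈ 7.64 h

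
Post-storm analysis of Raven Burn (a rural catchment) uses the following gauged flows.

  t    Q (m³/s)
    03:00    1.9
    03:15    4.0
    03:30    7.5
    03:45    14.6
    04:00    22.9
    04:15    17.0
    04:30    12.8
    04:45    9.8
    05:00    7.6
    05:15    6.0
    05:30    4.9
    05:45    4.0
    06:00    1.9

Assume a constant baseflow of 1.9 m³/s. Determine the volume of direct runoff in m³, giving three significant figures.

V ≈ 81200 m³

Direct-runoff ordinates (Q − Q_b): 0.0, 2.1, 5.6, 12.7, 21.0, 15.1, 10.9, 7.9, 5.7, 4.1, 3.0, 2.1, 0.0 m³/s.
ΣQ_DR = 90.20 m³/s.
With Δt = 0.25 h = 900 s, V = ΣQ_DR · Δt = 90.20 × 900 = 81200 m³.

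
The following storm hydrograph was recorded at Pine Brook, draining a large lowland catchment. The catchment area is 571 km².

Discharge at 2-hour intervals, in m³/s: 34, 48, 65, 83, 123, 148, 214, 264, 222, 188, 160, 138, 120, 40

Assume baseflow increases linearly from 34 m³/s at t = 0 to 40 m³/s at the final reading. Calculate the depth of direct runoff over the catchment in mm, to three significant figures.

Direct runoff: 0.00, 13.54, 30.08, 47.62, 87.15, 111.69, 177.23, 226.77, 184.31, 149.85, 121.38, 98.92, 80.46, 0.00 m³/s; ΣQ_DR = 1329 m³/s.
V = ΣQ_DR · Δt = 1329 × 7200 s = 9.569 × 10^6 m³.
Over A = 571 km², depth = V / A = 16.8 mm.

d ≈ 16.8 mm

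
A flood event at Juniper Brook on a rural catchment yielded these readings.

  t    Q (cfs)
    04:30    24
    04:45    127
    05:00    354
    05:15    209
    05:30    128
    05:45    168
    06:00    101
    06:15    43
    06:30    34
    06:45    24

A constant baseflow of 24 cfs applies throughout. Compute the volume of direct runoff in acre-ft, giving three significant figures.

V ≈ 20.1 acre-ft

Direct-runoff ordinates (Q − Q_b): 0.0, 103.0, 330.0, 185.0, 104.0, 144.0, 77.0, 19.0, 10.0, 0.0 cfs.
ΣQ_DR = 972.0 cfs.
With Δt = 0.25 h = 900 s, V = ΣQ_DR · Δt = 972.0 × 900 = 8.75 × 10^5 ft³ = 20.1 acre-ft.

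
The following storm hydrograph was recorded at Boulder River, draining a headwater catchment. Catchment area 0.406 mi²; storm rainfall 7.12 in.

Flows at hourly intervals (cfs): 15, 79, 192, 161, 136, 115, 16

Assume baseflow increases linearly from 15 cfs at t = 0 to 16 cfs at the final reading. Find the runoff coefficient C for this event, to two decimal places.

ΣQ_DR = 605.5 cfs; V = ΣQ_DR·Δt = 2.180 × 10^6 ft³.
Runoff depth d = V / A = 2.311 in.
C = d / P = 2.311 / 7.12 = 0.32.

C ≈ 0.32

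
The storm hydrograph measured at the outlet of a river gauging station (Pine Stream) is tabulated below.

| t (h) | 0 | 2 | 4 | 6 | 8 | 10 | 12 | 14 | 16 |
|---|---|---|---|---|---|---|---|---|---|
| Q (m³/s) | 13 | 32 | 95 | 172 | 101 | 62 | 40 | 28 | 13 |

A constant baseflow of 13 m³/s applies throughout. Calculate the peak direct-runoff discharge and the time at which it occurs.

Subtracting baseflow gives direct-runoff ordinates: 0.0, 19.0, 82.0, 159.0, 88.0, 49.0, 27.0, 15.0, 0.0 m³/s.
The maximum is 159.0 m³/s, occurring at the reading for t = 6 h.

Q_p = 159.0 m³/s at t = 6 h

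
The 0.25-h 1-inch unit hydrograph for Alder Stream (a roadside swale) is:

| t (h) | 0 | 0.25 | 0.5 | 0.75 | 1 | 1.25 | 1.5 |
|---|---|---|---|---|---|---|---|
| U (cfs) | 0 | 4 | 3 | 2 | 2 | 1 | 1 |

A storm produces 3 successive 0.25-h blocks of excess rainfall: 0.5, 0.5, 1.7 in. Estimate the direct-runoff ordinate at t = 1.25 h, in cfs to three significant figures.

By discrete convolution, Q_j = Σ (P_i / 1 in) · U_{j−i}.
At t = 1.25 h (j=5): Q = (0.5/1)·1 + (0.5/1)·2 + (1.7/1)·2 = 4.90 cfs.

Q ≈ 4.90 cfs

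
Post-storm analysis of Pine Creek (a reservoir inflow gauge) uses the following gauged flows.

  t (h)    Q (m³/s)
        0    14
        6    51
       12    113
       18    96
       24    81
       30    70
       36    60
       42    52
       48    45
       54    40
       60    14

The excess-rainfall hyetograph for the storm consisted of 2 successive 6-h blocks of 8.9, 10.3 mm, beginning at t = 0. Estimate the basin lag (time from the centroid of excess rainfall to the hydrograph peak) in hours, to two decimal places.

Centroid of excess rainfall: t_c = Σ P_i·t̄_i / ΣP_i = 6.2187 h (block centres at 3, 9 h).
Hydrograph peak occurs at t = 12 h, so basin lag t_L = 12 − 6.2187 = 5.78 h.

t_L ≈ 5.78 h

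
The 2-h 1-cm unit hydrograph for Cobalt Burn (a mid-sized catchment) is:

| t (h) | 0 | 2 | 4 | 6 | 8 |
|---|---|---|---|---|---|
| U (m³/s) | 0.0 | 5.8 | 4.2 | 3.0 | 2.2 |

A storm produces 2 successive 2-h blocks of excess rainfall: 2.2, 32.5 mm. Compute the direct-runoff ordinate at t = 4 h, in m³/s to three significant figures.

Q ≈ 19.8 m³/s

By discrete convolution, Q_j = Σ (P_i / 10 mm) · U_{j−i}.
At t = 4 h (j=2): Q = (2.2/10)·4.2 + (32.5/10)·5.8 = 19.8 m³/s.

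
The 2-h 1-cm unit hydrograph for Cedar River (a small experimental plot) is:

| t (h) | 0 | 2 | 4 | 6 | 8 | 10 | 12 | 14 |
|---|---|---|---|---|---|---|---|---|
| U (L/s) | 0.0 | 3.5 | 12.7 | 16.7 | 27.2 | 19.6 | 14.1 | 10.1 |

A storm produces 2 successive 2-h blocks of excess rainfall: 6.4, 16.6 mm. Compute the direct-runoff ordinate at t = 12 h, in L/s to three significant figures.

By discrete convolution, Q_j = Σ (P_i / 10 mm) · U_{j−i}.
At t = 12 h (j=6): Q = (6.4/10)·14.1 + (16.6/10)·19.6 = 41.6 L/s.

Q ≈ 41.6 L/s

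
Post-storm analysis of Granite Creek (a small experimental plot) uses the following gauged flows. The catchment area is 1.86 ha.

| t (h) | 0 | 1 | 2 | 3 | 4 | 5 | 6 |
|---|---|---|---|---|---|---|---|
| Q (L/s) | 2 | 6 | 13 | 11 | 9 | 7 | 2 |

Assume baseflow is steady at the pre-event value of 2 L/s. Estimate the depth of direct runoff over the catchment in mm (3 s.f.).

Direct runoff: 0.0, 4.0, 11.0, 9.0, 7.0, 5.0, 0.0 L/s; ΣQ_DR = 36.00 L/s.
V = ΣQ_DR · Δt = 36.00 × 3600 s = 1.296 × 10^5 L.
Over A = 1.86 ha, depth = V / A = 6.97 mm.

d ≈ 6.97 mm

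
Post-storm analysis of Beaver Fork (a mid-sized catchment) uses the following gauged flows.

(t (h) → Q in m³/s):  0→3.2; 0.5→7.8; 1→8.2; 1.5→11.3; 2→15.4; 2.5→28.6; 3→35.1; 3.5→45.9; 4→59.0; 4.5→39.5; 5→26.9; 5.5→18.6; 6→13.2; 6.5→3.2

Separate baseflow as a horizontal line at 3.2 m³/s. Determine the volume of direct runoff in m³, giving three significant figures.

Direct-runoff ordinates (Q − Q_b): 0.0, 4.6, 5.0, 8.1, 12.2, 25.4, 31.9, 42.7, 55.8, 36.3, 23.7, 15.4, 10.0, 0.0 m³/s.
ΣQ_DR = 271.1 m³/s.
With Δt = 0.5 h = 1800 s, V = ΣQ_DR · Δt = 271.1 × 1800 = 4.88 × 10^5 m³.

V ≈ 4.88 × 10^5 m³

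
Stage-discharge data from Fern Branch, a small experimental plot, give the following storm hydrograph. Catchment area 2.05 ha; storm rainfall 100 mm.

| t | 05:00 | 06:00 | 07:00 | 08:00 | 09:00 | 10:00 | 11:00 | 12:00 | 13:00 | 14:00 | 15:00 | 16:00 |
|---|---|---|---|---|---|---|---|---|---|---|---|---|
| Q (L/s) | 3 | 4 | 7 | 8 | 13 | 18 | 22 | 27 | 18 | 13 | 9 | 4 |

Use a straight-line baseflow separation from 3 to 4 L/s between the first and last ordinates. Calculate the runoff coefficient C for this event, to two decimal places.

C ≈ 0.18

ΣQ_DR = 104.0 L/s; V = ΣQ_DR·Δt = 3.744 × 10^5 L.
Runoff depth d = V / A = 18.26 mm.
C = d / P = 18.26 / 100 = 0.18.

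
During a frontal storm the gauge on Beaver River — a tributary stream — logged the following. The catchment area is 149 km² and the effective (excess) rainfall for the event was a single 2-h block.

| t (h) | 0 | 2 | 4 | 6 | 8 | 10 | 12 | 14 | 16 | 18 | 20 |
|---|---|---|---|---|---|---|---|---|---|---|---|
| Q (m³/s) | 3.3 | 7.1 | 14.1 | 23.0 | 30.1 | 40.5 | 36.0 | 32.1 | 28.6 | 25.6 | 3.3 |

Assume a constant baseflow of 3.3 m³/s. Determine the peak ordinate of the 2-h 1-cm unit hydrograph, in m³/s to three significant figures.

U_p ≈ 37.1 m³/s

Direct runoff: 0.0, 3.8, 10.8, 19.7, 26.8, 37.2, 32.7, 28.8, 25.3, 22.3, 0.0 m³/s; ΣQ_DR = 207.4 m³/s, peak = 37.2 m³/s.
Runoff depth d = ΣQ_DR·Δt / A = 207.4 × 7200 / (149 km²) = 10.02 mm.
The 1-cm UH is the DRH scaled by (10 mm)/d, so U_p = 37.2 × 10/10.02 = 37.1 m³/s.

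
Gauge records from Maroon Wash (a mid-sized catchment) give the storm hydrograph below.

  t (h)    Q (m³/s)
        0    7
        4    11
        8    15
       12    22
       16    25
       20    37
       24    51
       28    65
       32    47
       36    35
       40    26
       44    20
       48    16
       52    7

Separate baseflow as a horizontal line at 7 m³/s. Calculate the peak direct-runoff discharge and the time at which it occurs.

Subtracting baseflow gives direct-runoff ordinates: 0.0, 4.0, 8.0, 15.0, 18.0, 30.0, 44.0, 58.0, 40.0, 28.0, 19.0, 13.0, 9.0, 0.0 m³/s.
The maximum is 58.0 m³/s, occurring at the reading for t = 28 h.

Q_p = 58.0 m³/s at t = 28 h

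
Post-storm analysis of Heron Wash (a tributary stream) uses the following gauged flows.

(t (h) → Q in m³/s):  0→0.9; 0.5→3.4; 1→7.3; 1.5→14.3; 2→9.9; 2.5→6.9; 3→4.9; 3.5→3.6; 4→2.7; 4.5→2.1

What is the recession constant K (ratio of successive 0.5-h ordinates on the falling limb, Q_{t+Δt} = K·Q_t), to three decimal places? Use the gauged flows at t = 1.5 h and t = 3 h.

K ≈ 0.700

Using the recession-limb readings at t = 1.5 h and t = 3 h: Q falls from 14.3 to 4.9 m³/s over 3 intervals.
K = (Q₂/Q₁)^(1/3) = (4.9/14.3)^(1/3) = 0.700.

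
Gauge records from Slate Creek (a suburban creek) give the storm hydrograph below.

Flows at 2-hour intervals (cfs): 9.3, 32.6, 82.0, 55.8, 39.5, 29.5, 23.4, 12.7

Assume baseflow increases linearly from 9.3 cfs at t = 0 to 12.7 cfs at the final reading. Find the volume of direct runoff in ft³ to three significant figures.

V ≈ 1.42 × 10^6 ft³

Direct-runoff ordinates (Q − Q_b): 0.00, 22.81, 71.73, 45.04, 28.26, 17.77, 11.19, 0.00 cfs.
ΣQ_DR = 196.8 cfs.
With Δt = 2 h = 7200 s, V = ΣQ_DR · Δt = 196.8 × 7200 = 1.42 × 10^6 ft³.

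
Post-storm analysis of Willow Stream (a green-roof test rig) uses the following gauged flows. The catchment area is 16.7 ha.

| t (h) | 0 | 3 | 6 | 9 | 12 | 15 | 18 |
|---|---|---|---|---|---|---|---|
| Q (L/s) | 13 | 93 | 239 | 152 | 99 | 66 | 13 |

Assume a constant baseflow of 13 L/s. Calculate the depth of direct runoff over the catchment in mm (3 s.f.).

Direct runoff: 0.0, 80.0, 226.0, 139.0, 86.0, 53.0, 0.0 L/s; ΣQ_DR = 584.0 L/s.
V = ΣQ_DR · Δt = 584.0 × 10800 s = 6.307 × 10^6 L.
Over A = 16.7 ha, depth = V / A = 37.8 mm.

d ≈ 37.8 mm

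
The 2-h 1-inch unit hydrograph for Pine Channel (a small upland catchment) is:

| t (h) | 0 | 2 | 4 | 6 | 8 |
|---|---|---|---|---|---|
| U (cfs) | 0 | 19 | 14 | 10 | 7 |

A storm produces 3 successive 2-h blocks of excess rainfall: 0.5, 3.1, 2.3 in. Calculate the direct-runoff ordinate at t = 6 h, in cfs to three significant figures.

Q ≈ 92.1 cfs

By discrete convolution, Q_j = Σ (P_i / 1 in) · U_{j−i}.
At t = 6 h (j=3): Q = (0.5/1)·10 + (3.1/1)·14 + (2.3/1)·19 = 92.1 cfs.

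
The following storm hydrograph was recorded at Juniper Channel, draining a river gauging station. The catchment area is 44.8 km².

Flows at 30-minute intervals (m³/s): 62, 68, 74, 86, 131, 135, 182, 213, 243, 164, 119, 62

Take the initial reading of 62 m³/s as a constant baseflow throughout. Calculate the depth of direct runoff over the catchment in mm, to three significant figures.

d ≈ 31.9 mm

Direct runoff: 0.0, 6.0, 12.0, 24.0, 69.0, 73.0, 120.0, 151.0, 181.0, 102.0, 57.0, 0.0 m³/s; ΣQ_DR = 795.0 m³/s.
V = ΣQ_DR · Δt = 795.0 × 1800 s = 1.431 × 10^6 m³.
Over A = 44.8 km², depth = V / A = 31.9 mm.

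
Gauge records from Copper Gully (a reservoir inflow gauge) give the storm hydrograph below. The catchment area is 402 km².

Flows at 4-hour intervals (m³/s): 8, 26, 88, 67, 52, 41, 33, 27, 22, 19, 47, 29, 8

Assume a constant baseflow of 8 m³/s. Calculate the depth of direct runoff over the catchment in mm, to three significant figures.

Direct runoff: 0.0, 18.0, 80.0, 59.0, 44.0, 33.0, 25.0, 19.0, 14.0, 11.0, 39.0, 21.0, 0.0 m³/s; ΣQ_DR = 363.0 m³/s.
V = ΣQ_DR · Δt = 363.0 × 14400 s = 5.227 × 10^6 m³.
Over A = 402 km², depth = V / A = 13.0 mm.

d ≈ 13.0 mm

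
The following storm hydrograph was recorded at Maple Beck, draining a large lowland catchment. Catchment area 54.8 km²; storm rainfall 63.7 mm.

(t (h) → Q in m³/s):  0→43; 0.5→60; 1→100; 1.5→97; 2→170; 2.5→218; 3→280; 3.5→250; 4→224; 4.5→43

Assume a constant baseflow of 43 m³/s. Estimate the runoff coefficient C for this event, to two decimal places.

ΣQ_DR = 1055 m³/s; V = ΣQ_DR·Δt = 1.899 × 10^6 m³.
Runoff depth d = V / A = 34.65 mm.
C = d / P = 34.65 / 63.7 = 0.54.

C ≈ 0.54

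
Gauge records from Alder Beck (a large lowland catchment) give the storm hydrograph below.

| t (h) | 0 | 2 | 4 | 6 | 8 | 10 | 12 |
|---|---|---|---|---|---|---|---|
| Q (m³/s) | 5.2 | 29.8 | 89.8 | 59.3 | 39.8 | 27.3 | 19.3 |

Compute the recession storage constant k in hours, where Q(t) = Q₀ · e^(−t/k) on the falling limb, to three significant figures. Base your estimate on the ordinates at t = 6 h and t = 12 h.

k ≈ 5.35 h

On the falling limb, Q drops from 59.3 to 19.3 m³/s between t = 6 h and t = 12 h (Δt = 6 h).
k = −Δt / ln(Q₂/Q₁) = −6 / ln(19.3/59.3) = 5.35 h.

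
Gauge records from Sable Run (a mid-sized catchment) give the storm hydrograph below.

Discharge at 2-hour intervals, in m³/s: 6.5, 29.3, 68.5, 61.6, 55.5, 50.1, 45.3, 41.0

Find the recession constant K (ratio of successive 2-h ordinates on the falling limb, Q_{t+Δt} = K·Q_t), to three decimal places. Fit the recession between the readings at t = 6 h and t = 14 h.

K ≈ 0.903

Using the recession-limb readings at t = 6 h and t = 14 h: Q falls from 61.6 to 41.0 m³/s over 4 intervals.
K = (Q₂/Q₁)^(1/4) = (41.0/61.6)^(1/4) = 0.903.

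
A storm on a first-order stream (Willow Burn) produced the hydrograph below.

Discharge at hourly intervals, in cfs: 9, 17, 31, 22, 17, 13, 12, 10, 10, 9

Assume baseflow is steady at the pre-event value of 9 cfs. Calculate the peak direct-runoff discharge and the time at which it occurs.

Subtracting baseflow gives direct-runoff ordinates: 0.0, 8.0, 22.0, 13.0, 8.0, 4.0, 3.0, 1.0, 1.0, 0.0 cfs.
The maximum is 22.0 cfs, occurring at the reading for t = 2 h.

Q_p = 22.0 cfs at t = 2 h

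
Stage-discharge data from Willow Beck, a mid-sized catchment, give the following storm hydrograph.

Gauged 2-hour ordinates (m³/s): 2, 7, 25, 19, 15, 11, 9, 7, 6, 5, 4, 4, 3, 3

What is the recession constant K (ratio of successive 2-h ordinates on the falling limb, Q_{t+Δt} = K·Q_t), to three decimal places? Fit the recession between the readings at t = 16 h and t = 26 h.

Using the recession-limb readings at t = 16 h and t = 26 h: Q falls from 6 to 3 m³/s over 5 intervals.
K = (Q₂/Q₁)^(1/5) = (3/6)^(1/5) = 0.871.

K ≈ 0.871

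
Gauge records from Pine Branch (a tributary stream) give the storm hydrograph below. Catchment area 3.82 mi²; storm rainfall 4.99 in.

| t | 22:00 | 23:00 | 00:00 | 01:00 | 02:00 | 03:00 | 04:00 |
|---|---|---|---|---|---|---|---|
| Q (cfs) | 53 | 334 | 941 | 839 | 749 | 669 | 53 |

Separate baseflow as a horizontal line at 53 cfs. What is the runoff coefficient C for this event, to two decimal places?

C ≈ 0.27

ΣQ_DR = 3267 cfs; V = ΣQ_DR·Δt = 1.176 × 10^7 ft³.
Runoff depth d = V / A = 1.325 in.
C = d / P = 1.325 / 4.99 = 0.27.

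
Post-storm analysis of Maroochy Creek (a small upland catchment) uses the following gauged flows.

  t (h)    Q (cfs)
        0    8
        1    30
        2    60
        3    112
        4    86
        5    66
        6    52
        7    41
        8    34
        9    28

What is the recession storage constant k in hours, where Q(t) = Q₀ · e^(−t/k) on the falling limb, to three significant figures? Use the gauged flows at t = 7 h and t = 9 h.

k ≈ 5.24 h

On the falling limb, Q drops from 41 to 28 cfs between t = 7 h and t = 9 h (Δt = 2 h).
k = −Δt / ln(Q₂/Q₁) = −2 / ln(28/41) = 5.24 h.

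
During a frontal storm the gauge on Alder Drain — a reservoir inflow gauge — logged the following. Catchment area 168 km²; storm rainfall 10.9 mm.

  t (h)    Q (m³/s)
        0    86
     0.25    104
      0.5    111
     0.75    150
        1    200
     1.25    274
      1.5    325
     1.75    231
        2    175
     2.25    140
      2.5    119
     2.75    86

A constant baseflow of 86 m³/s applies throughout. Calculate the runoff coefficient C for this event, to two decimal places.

C ≈ 0.48

ΣQ_DR = 969.0 m³/s; V = ΣQ_DR·Δt = 8.721 × 10^5 m³.
Runoff depth d = V / A = 5.191 mm.
C = d / P = 5.191 / 10.9 = 0.48.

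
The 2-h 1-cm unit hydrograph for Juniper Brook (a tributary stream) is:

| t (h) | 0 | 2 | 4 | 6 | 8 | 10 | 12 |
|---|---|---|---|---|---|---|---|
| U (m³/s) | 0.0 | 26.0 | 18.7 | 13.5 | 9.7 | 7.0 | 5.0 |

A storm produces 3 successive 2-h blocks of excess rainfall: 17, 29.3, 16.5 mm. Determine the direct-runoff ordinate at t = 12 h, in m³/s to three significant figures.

By discrete convolution, Q_j = Σ (P_i / 10 mm) · U_{j−i}.
At t = 12 h (j=6): Q = (17/10)·5.0 + (29.3/10)·7.0 + (16.5/10)·9.7 = 45.0 m³/s.

Q ≈ 45.0 m³/s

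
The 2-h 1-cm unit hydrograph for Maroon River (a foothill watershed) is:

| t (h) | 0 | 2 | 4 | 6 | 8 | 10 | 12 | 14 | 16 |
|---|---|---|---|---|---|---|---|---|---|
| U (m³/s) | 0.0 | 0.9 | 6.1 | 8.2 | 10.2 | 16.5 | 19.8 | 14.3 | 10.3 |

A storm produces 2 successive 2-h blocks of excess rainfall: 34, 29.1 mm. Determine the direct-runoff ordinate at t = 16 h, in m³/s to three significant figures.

By discrete convolution, Q_j = Σ (P_i / 10 mm) · U_{j−i}.
At t = 16 h (j=8): Q = (34/10)·10.3 + (29.1/10)·14.3 = 76.6 m³/s.

Q ≈ 76.6 m³/s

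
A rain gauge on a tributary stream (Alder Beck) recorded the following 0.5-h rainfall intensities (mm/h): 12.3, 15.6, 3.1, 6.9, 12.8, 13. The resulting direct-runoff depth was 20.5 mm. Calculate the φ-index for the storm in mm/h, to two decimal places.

φ ≈ 3.92 mm/h

Only the 5 blocks with intensity above φ contribute runoff: 12.3, 15.6, 6.9, 12.8, 13 mm/h.
Σ(I−φ)·Δt = d  ⇒  (12.3+15.6+6.9+12.8+13 − 5φ)·0.5 = 20.5
φ = (60.60 − 20.5/0.5) / 5 = 3.92 mm/h.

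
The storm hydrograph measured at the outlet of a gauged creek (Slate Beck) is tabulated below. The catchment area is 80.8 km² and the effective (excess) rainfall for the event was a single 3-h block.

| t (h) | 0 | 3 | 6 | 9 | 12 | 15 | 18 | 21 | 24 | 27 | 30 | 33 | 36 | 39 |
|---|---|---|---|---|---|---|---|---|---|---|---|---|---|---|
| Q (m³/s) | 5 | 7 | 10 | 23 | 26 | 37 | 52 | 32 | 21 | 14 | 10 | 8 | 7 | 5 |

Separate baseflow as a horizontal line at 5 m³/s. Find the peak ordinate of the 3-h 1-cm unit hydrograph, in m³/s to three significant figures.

U_p ≈ 18.8 m³/s

Direct runoff: 0.0, 2.0, 5.0, 18.0, 21.0, 32.0, 47.0, 27.0, 16.0, 9.0, 5.0, 3.0, 2.0, 0.0 m³/s; ΣQ_DR = 187.0 m³/s, peak = 47.0 m³/s.
Runoff depth d = ΣQ_DR·Δt / A = 187.0 × 10800 / (80.8 km²) = 25.00 mm.
The 1-cm UH is the DRH scaled by (10 mm)/d, so U_p = 47.0 × 10/25.00 = 18.8 m³/s.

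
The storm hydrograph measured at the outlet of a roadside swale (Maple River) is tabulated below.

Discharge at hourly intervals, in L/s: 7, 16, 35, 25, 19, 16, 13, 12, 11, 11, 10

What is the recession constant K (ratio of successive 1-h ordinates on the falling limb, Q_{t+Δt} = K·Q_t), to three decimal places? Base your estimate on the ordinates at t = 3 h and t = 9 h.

K ≈ 0.872

Using the recession-limb readings at t = 3 h and t = 9 h: Q falls from 25 to 11 L/s over 6 intervals.
K = (Q₂/Q₁)^(1/6) = (11/25)^(1/6) = 0.872.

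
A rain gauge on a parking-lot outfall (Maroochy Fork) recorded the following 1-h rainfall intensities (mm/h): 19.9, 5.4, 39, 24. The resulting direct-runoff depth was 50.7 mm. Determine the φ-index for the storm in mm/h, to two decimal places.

Only the 3 blocks with intensity above φ contribute runoff: 19.9, 39, 24 mm/h.
Σ(I−φ)·Δt = d  ⇒  (19.9+39+24 − 3φ)·1 = 50.7
φ = (82.90 − 50.7/1) / 3 = 10.73 mm/h.

φ ≈ 10.73 mm/h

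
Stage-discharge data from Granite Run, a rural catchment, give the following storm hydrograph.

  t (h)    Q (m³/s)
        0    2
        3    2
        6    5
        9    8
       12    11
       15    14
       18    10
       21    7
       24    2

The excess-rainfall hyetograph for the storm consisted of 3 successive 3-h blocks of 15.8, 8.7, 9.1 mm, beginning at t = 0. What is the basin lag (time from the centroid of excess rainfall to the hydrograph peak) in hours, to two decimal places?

Centroid of excess rainfall: t_c = Σ P_i·t̄_i / ΣP_i = 3.9018 h (block centres at 1.5, 4.5, 7.5 h).
Hydrograph peak occurs at t = 15 h, so basin lag t_L = 15 − 3.9018 = 11.10 h.

t_L ≈ 11.10 h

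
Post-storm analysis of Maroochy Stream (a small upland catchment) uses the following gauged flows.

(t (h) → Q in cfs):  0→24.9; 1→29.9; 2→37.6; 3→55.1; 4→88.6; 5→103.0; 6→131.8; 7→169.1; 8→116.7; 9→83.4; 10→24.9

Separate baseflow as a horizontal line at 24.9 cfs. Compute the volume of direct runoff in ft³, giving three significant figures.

V ≈ 2.13 × 10^6 ft³

Direct-runoff ordinates (Q − Q_b): 0.0, 5.0, 12.7, 30.2, 63.7, 78.1, 106.9, 144.2, 91.8, 58.5, 0.0 cfs.
ΣQ_DR = 591.1 cfs.
With Δt = 1 h = 3600 s, V = ΣQ_DR · Δt = 591.1 × 3600 = 2.13 × 10^6 ft³.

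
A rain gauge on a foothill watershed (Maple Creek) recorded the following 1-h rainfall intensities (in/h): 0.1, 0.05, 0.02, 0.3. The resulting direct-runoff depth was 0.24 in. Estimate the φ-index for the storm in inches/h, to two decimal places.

Only the 2 blocks with intensity above φ contribute runoff: 0.1, 0.3 in/h.
Σ(I−φ)·Δt = d  ⇒  (0.1+0.3 − 2φ)·1 = 0.24
φ = (0.4000 − 0.24/1) / 2 = 0.08 in/h.

φ ≈ 0.08 in/h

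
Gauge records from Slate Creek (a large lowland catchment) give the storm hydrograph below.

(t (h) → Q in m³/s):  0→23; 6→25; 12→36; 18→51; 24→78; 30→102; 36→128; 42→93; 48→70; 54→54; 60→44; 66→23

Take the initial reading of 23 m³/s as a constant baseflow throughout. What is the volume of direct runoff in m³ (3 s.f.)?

Direct-runoff ordinates (Q − Q_b): 0.0, 2.0, 13.0, 28.0, 55.0, 79.0, 105.0, 70.0, 47.0, 31.0, 21.0, 0.0 m³/s.
ΣQ_DR = 451.0 m³/s.
With Δt = 6 h = 21600 s, V = ΣQ_DR · Δt = 451.0 × 21600 = 9.74 × 10^6 m³.

V ≈ 9.74 × 10^6 m³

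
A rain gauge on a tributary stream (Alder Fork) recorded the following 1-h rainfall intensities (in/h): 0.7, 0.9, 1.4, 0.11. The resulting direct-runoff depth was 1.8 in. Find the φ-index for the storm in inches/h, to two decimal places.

Only the 3 blocks with intensity above φ contribute runoff: 0.7, 0.9, 1.4 in/h.
Σ(I−φ)·Δt = d  ⇒  (0.7+0.9+1.4 − 3φ)·1 = 1.8
φ = (3.000 − 1.8/1) / 3 = 0.40 in/h.

φ ≈ 0.40 in/h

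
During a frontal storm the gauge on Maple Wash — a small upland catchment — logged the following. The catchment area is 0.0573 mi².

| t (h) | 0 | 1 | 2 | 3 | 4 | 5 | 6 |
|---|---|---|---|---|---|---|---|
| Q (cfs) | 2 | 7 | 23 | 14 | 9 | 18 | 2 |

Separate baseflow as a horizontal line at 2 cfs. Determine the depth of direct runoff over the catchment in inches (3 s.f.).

Direct runoff: 0.0, 5.0, 21.0, 12.0, 7.0, 16.0, 0.0 cfs; ΣQ_DR = 61.00 cfs.
V = ΣQ_DR · Δt = 61.00 × 3600 s = 2.196 × 10^5 ft³.
Over A = 0.0573 mi², depth = V / A = 1.65 in.

d ≈ 1.65 in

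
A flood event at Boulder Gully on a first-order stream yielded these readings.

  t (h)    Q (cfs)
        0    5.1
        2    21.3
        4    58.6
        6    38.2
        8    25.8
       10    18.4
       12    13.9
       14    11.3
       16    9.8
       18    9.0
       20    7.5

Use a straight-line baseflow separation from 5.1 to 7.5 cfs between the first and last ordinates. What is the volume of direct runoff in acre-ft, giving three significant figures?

V ≈ 24.7 acre-ft

Direct-runoff ordinates (Q − Q_b): 0.00, 15.96, 53.02, 32.38, 19.74, 12.10, 7.36, 4.52, 2.78, 1.74, 0.00 cfs.
ΣQ_DR = 149.6 cfs.
With Δt = 2 h = 7200 s, V = ΣQ_DR · Δt = 149.6 × 7200 = 1.08 × 10^6 ft³ = 24.7 acre-ft.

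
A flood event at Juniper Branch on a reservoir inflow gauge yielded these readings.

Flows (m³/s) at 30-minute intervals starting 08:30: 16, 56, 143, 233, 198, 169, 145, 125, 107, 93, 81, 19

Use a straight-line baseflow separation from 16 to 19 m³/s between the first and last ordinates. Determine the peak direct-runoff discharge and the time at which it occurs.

Q_p = 216.18 m³/s at t = 10:00

Subtracting baseflow gives direct-runoff ordinates: 0.00, 39.73, 126.45, 216.18, 180.91, 151.64, 127.36, 107.09, 88.82, 74.55, 62.27, 0.00 m³/s.
The maximum is 216.18 m³/s, occurring at the reading for t = 10:00.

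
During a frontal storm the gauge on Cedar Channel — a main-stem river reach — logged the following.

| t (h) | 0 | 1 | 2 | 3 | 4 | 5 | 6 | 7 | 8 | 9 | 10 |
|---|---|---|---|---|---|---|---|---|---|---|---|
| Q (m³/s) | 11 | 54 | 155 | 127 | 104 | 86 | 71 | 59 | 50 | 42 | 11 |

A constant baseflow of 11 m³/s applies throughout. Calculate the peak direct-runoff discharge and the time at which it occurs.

Subtracting baseflow gives direct-runoff ordinates: 0.0, 43.0, 144.0, 116.0, 93.0, 75.0, 60.0, 48.0, 39.0, 31.0, 0.0 m³/s.
The maximum is 144.0 m³/s, occurring at the reading for t = 2 h.

Q_p = 144.0 m³/s at t = 2 h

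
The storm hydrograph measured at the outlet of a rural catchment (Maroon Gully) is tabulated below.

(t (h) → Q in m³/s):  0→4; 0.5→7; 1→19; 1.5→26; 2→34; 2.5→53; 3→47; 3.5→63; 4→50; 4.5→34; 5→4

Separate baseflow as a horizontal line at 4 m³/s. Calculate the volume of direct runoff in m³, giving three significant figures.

V ≈ 5.35 × 10^5 m³

Direct-runoff ordinates (Q − Q_b): 0.0, 3.0, 15.0, 22.0, 30.0, 49.0, 43.0, 59.0, 46.0, 30.0, 0.0 m³/s.
ΣQ_DR = 297.0 m³/s.
With Δt = 0.5 h = 1800 s, V = ΣQ_DR · Δt = 297.0 × 1800 = 5.35 × 10^5 m³.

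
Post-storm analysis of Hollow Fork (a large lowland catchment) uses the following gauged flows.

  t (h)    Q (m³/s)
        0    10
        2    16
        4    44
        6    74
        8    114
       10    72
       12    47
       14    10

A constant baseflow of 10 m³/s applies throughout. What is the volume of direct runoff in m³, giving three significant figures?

V ≈ 2.21 × 10^6 m³

Direct-runoff ordinates (Q − Q_b): 0.0, 6.0, 34.0, 64.0, 104.0, 62.0, 37.0, 0.0 m³/s.
ΣQ_DR = 307.0 m³/s.
With Δt = 2 h = 7200 s, V = ΣQ_DR · Δt = 307.0 × 7200 = 2.21 × 10^6 m³.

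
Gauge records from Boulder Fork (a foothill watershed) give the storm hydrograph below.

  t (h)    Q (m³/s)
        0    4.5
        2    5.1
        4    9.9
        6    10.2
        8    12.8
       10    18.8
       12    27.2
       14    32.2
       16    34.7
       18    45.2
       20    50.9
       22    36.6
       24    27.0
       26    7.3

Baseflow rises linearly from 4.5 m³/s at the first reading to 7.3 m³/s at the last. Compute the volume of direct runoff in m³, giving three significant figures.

Direct-runoff ordinates (Q − Q_b): 0.00, 0.38, 4.97, 5.05, 7.44, 13.22, 21.41, 26.19, 28.48, 38.76, 44.25, 29.73, 19.92, 0.00 m³/s.
ΣQ_DR = 239.8 m³/s.
With Δt = 2 h = 7200 s, V = ΣQ_DR · Δt = 239.8 × 7200 = 1.73 × 10^6 m³.

V ≈ 1.73 × 10^6 m³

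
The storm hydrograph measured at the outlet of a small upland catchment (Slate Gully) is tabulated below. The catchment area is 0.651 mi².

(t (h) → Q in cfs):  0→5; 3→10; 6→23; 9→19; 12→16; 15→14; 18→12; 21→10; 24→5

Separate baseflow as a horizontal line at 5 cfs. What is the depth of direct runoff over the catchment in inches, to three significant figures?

Direct runoff: 0.0, 5.0, 18.0, 14.0, 11.0, 9.0, 7.0, 5.0, 0.0 cfs; ΣQ_DR = 69.00 cfs.
V = ΣQ_DR · Δt = 69.00 × 10800 s = 7.452 × 10^5 ft³.
Over A = 0.651 mi², depth = V / A = 0.493 in.

d ≈ 0.493 in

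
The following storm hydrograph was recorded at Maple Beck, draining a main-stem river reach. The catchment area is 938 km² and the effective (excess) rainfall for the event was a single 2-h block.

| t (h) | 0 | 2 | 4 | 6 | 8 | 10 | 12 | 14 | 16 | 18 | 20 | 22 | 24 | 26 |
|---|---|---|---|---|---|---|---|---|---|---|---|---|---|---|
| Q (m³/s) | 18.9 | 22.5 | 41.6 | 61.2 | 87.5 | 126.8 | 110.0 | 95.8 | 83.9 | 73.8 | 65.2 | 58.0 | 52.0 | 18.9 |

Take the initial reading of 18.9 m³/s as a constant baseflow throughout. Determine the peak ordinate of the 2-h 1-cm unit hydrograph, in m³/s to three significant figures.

U_p ≈ 216 m³/s

Direct runoff: 0.0, 3.6, 22.7, 42.3, 68.6, 107.9, 91.1, 76.9, 65.0, 54.9, 46.3, 39.1, 33.1, 0.0 m³/s; ΣQ_DR = 651.5 m³/s, peak = 107.9 m³/s.
Runoff depth d = ΣQ_DR·Δt / A = 651.5 × 7200 / (938 km²) = 5.001 mm.
The 1-cm UH is the DRH scaled by (10 mm)/d, so U_p = 107.9 × 10/5.001 = 216 m³/s.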